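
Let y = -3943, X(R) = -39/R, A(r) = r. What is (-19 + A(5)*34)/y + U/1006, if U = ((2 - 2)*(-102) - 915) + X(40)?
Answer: -150543817/158666320 ≈ -0.94881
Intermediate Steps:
U = -36639/40 (U = ((2 - 2)*(-102) - 915) - 39/40 = (0*(-102) - 915) - 39*1/40 = (0 - 915) - 39/40 = -915 - 39/40 = -36639/40 ≈ -915.97)
(-19 + A(5)*34)/y + U/1006 = (-19 + 5*34)/(-3943) - 36639/40/1006 = (-19 + 170)*(-1/3943) - 36639/40*1/1006 = 151*(-1/3943) - 36639/40240 = -151/3943 - 36639/40240 = -150543817/158666320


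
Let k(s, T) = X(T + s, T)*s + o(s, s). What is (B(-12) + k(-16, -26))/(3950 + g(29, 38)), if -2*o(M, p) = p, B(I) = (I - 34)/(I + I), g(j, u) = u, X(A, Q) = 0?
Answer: 119/47856 ≈ 0.0024866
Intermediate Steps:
B(I) = (-34 + I)/(2*I) (B(I) = (-34 + I)/((2*I)) = (-34 + I)*(1/(2*I)) = (-34 + I)/(2*I))
o(M, p) = -p/2
k(s, T) = -s/2 (k(s, T) = 0*s - s/2 = 0 - s/2 = -s/2)
(B(-12) + k(-16, -26))/(3950 + g(29, 38)) = ((½)*(-34 - 12)/(-12) - ½*(-16))/(3950 + 38) = ((½)*(-1/12)*(-46) + 8)/3988 = (23/12 + 8)*(1/3988) = (119/12)*(1/3988) = 119/47856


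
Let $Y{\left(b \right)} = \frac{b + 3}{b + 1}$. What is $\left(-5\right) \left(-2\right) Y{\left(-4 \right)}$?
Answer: $\frac{10}{3} \approx 3.3333$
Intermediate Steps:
$Y{\left(b \right)} = \frac{3 + b}{1 + b}$
$\left(-5\right) \left(-2\right) Y{\left(-4 \right)} = \left(-5\right) \left(-2\right) \frac{3 - 4}{1 - 4} = 10 \frac{1}{-3} \left(-1\right) = 10 \left(\left(- \frac{1}{3}\right) \left(-1\right)\right) = 10 \cdot \frac{1}{3} = \frac{10}{3}$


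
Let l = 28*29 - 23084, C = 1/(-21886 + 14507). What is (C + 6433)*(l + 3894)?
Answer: -872387230068/7379 ≈ -1.1823e+8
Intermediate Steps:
C = -1/7379 (C = 1/(-7379) = -1/7379 ≈ -0.00013552)
l = -22272 (l = 812 - 23084 = -22272)
(C + 6433)*(l + 3894) = (-1/7379 + 6433)*(-22272 + 3894) = (47469106/7379)*(-18378) = -872387230068/7379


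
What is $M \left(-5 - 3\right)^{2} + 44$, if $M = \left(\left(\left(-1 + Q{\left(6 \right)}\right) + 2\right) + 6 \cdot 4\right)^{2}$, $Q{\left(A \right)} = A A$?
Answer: $238188$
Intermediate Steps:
$Q{\left(A \right)} = A^{2}$
$M = 3721$ ($M = \left(\left(\left(-1 + 6^{2}\right) + 2\right) + 6 \cdot 4\right)^{2} = \left(\left(\left(-1 + 36\right) + 2\right) + 24\right)^{2} = \left(\left(35 + 2\right) + 24\right)^{2} = \left(37 + 24\right)^{2} = 61^{2} = 3721$)
$M \left(-5 - 3\right)^{2} + 44 = 3721 \left(-5 - 3\right)^{2} + 44 = 3721 \left(-8\right)^{2} + 44 = 3721 \cdot 64 + 44 = 238144 + 44 = 238188$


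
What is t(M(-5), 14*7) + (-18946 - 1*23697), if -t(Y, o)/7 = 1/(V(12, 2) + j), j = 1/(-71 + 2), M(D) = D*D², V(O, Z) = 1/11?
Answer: -2478607/58 ≈ -42735.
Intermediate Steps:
V(O, Z) = 1/11
M(D) = D³
j = -1/69 (j = 1/(-69) = -1/69 ≈ -0.014493)
t(Y, o) = -5313/58 (t(Y, o) = -7/(1/11 - 1/69) = -7/58/759 = -7*759/58 = -5313/58)
t(M(-5), 14*7) + (-18946 - 1*23697) = -5313/58 + (-18946 - 1*23697) = -5313/58 + (-18946 - 23697) = -5313/58 - 42643 = -2478607/58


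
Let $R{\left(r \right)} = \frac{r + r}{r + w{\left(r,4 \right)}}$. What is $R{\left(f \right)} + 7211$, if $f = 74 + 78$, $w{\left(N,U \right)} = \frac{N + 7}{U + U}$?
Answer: $\frac{9917557}{1375} \approx 7212.8$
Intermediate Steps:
$w{\left(N,U \right)} = \frac{7 + N}{2 U}$
$f = 152$
$R{\left(r \right)} = \frac{2 r}{\frac{7}{8} + \frac{9 r}{8}}$ ($R{\left(r \right)} = \frac{r + r}{r + \frac{7 + r}{2 \cdot 4}} = \frac{2 r}{r + \frac{1}{2} \cdot \frac{1}{4} \left(7 + r\right)} = \frac{2 r}{r + \left(\frac{7}{8} + \frac{r}{8}\right)} = \frac{2 r}{\frac{7}{8} + \frac{9 r}{8}}$)
$R{\left(f \right)} + 7211 = 16 \cdot 152 \frac{1}{7 + 9 \cdot 152} + 7211 = 16 \cdot 152 \frac{1}{7 + 1368} + 7211 = 16 \cdot 152 \cdot \frac{1}{1375} + 7211 = \frac{2432}{1375} + 7211 = \frac{9917557}{1375}$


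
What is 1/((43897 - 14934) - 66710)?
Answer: -1/37747 ≈ -2.6492e-5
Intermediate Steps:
1/((43897 - 14934) - 66710) = 1/(28963 - 66710) = 1/(-37747) = -1/37747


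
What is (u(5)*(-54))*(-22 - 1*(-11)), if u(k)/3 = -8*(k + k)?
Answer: -142560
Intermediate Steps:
u(k) = -48*k (u(k) = 3*(-8*(k + k)) = 3*(-16*k) = -48*k)
(u(5)*(-54))*(-22 - 1*(-11)) = (-48*5*(-54))*(-22 - 1*(-11)) = (-240*(-54))*(-22 + 11) = 12960*(-11) = -142560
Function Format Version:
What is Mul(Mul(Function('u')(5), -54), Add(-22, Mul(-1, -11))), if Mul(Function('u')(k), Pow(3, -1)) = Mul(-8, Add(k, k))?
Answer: -142560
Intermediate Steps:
Function('u')(k) = Mul(-48, k) (Function('u')(k) = Mul(3, Mul(-8, Add(k, k))) = Mul(3, Mul(-8, Mul(2, k))) = Mul(3, Mul(-16, k)) = Mul(-48, k))
Mul(Mul(Function('u')(5), -54), Add(-22, Mul(-1, -11))) = Mul(Mul(Mul(-48, 5), -54), Add(-22, Mul(-1, -11))) = Mul(Mul(-240, -54), Add(-22, 11)) = Mul(12960, -11) = -142560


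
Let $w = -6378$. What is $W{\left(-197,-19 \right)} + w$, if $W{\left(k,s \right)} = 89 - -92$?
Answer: $-6197$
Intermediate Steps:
$W{\left(k,s \right)} = 181$ ($W{\left(k,s \right)} = 89 + 92 = 181$)
$W{\left(-197,-19 \right)} + w = 181 - 6378 = -6197$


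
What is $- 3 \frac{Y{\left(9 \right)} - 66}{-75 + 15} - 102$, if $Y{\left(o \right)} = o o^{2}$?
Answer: $- \frac{1377}{20} \approx -68.85$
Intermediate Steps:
$Y{\left(o \right)} = o^{3}$
$- 3 \frac{Y{\left(9 \right)} - 66}{-75 + 15} - 102 = - 3 \frac{9^{3} - 66}{-75 + 15} - 102 = - 3 \frac{729 - 66}{-60} - 102 = - 3 \cdot 663 \left(- \frac{1}{60}\right) - 102 = \left(-3\right) \left(- \frac{221}{20}\right) - 102 = \frac{663}{20} - 102 = - \frac{1377}{20}$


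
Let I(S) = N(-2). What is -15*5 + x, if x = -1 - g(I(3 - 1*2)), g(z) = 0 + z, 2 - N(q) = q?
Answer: -80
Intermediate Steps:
N(q) = 2 - q
I(S) = 4 (I(S) = 2 - 1*(-2) = 2 + 2 = 4)
g(z) = z
x = -5 (x = -1 - 1*4 = -1 - 4 = -5)
-15*5 + x = -15*5 - 5 = -75 - 5 = -80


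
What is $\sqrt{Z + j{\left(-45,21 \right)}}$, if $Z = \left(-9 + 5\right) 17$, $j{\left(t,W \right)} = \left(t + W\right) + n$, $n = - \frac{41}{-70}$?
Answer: $\frac{9 i \sqrt{5530}}{70} \approx 9.5611 i$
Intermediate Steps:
$n = \frac{41}{70}$ ($n = \left(-41\right) \left(- \frac{1}{70}\right) = \frac{41}{70} \approx 0.58571$)
$j{\left(t,W \right)} = \frac{41}{70} + W + t$ ($j{\left(t,W \right)} = \left(t + W\right) + \frac{41}{70} = \left(W + t\right) + \frac{41}{70} = \frac{41}{70} + W + t$)
$Z = -68$ ($Z = \left(-4\right) 17 = -68$)
$\sqrt{Z + j{\left(-45,21 \right)}} = \sqrt{-68 + \left(\frac{41}{70} + 21 - 45\right)} = \sqrt{-68 - \frac{1639}{70}} = \sqrt{- \frac{6399}{70}} = \frac{9 i \sqrt{5530}}{70}$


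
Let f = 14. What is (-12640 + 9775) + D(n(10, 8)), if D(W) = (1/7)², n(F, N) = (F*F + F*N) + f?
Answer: -140384/49 ≈ -2865.0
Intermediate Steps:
n(F, N) = 14 + F² + F*N (n(F, N) = (F*F + F*N) + 14 = (F² + F*N) + 14 = 14 + F² + F*N)
D(W) = 1/49 (D(W) = (⅐)² = 1/49)
(-12640 + 9775) + D(n(10, 8)) = (-12640 + 9775) + 1/49 = -2865 + 1/49 = -140384/49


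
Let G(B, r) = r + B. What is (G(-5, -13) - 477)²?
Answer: 245025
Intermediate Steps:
G(B, r) = B + r
(G(-5, -13) - 477)² = ((-5 - 13) - 477)² = (-18 - 477)² = (-495)² = 245025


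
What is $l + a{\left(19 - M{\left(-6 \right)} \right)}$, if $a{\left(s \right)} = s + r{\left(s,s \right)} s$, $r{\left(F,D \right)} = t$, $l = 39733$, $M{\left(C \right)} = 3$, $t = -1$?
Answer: $39733$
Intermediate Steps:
$r{\left(F,D \right)} = -1$
$a{\left(s \right)} = 0$ ($a{\left(s \right)} = s - s = 0$)
$l + a{\left(19 - M{\left(-6 \right)} \right)} = 39733 + 0 = 39733$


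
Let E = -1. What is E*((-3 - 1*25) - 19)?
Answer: 47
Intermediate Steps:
E*((-3 - 1*25) - 19) = -((-3 - 1*25) - 19) = -((-3 - 25) - 19) = -(-28 - 19) = -1*(-47) = 47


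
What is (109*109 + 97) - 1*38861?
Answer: -26883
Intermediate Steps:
(109*109 + 97) - 1*38861 = (11881 + 97) - 38861 = 11978 - 38861 = -26883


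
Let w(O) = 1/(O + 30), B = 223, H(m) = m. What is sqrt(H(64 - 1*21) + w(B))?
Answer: 8*sqrt(43010)/253 ≈ 6.5577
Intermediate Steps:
w(O) = 1/(30 + O)
sqrt(H(64 - 1*21) + w(B)) = sqrt((64 - 1*21) + 1/(30 + 223)) = sqrt((64 - 21) + 1/253) = sqrt(43 + 1/253) = sqrt(10880/253) = 8*sqrt(43010)/253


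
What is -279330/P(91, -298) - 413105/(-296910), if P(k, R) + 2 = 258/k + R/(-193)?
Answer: -145658542807337/1240668126 ≈ -1.1740e+5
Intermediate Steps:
P(k, R) = -2 + 258/k - R/193 (P(k, R) = -2 + (258/k + R/(-193)) = -2 + (258/k + R*(-1/193)) = -2 + (258/k - R/193) = -2 + 258/k - R/193)
-279330/P(91, -298) - 413105/(-296910) = -279330/(-2 + 258/91 - 1/193*(-298)) - 413105/(-296910) = -279330/(-2 + 258*(1/91) + 298/193) - 413105*(-1/296910) = -279330/(-2 + 258/91 + 298/193) + 82621/59382 = -279330/41786/17563 + 82621/59382 = -279330*17563/41786 + 82621/59382 = -2452936395/20893 + 82621/59382 = -145658542807337/1240668126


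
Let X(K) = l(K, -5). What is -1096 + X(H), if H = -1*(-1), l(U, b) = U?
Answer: -1095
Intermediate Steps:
H = 1
X(K) = K
-1096 + X(H) = -1096 + 1 = -1095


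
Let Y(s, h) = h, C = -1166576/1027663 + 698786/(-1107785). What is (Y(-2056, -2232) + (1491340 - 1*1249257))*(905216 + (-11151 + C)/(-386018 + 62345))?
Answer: 3809668182669672433815388713/17546616294940915 ≈ 2.1712e+11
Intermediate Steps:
C = -287204558754/162632808065 (C = -1166576*1/1027663 + 698786*(-1/1107785) = -1166576/1027663 - 698786/1107785 = -287204558754/162632808065 ≈ -1.7660)
(Y(-2056, -2232) + (1491340 - 1*1249257))*(905216 + (-11151 + C)/(-386018 + 62345)) = (-2232 + (1491340 - 1*1249257))*(905216 + (-11151 - 287204558754/162632808065)/(-386018 + 62345)) = (-2232 + (1491340 - 1249257))*(905216 - 1813805647291569/162632808065/(-323673)) = (-2232 + 242083)*(905216 - 1813805647291569/162632808065*(-1/323673)) = 239851*(905216 + 604601882430523/17546616294940915) = 239851*(15883478420643117743163/17546616294940915) = 3809668182669672433815388713/17546616294940915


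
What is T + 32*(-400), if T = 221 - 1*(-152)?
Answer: -12427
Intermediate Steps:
T = 373 (T = 221 + 152 = 373)
T + 32*(-400) = 373 + 32*(-400) = 373 - 12800 = -12427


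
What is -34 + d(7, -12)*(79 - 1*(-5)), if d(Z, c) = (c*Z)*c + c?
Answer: 83630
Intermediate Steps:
d(Z, c) = c + Z*c**2 (d(Z, c) = (Z*c)*c + c = Z*c**2 + c = c + Z*c**2)
-34 + d(7, -12)*(79 - 1*(-5)) = -34 + (-12*(1 + 7*(-12)))*(79 - 1*(-5)) = -34 + (-12*(1 - 84))*(79 + 5) = -34 - 12*(-83)*84 = -34 + 996*84 = -34 + 83664 = 83630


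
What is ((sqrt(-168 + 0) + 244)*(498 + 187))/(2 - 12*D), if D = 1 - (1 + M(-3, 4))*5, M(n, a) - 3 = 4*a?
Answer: 16714/119 + 137*I*sqrt(42)/119 ≈ 140.45 + 7.461*I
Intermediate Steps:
M(n, a) = 3 + 4*a
D = -99 (D = 1 - (1 + (3 + 4*4))*5 = 1 - (1 + (3 + 16))*5 = 1 - (1 + 19)*5 = 1 - 20*5 = 1 - 1*100 = 1 - 100 = -99)
((sqrt(-168 + 0) + 244)*(498 + 187))/(2 - 12*D) = ((sqrt(-168 + 0) + 244)*(498 + 187))/(2 - 12*(-99)) = ((sqrt(-168) + 244)*685)/(2 + 1188) = ((2*I*sqrt(42) + 244)*685)/1190 = ((244 + 2*I*sqrt(42))*685)*(1/1190) = (167140 + 1370*I*sqrt(42))*(1/1190) = 16714/119 + 137*I*sqrt(42)/119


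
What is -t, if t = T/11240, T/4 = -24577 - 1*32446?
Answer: 57023/2810 ≈ 20.293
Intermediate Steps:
T = -228092 (T = 4*(-24577 - 1*32446) = 4*(-24577 - 32446) = 4*(-57023) = -228092)
t = -57023/2810 (t = -228092/11240 = -228092*1/11240 = -57023/2810 ≈ -20.293)
-t = -1*(-57023/2810) = 57023/2810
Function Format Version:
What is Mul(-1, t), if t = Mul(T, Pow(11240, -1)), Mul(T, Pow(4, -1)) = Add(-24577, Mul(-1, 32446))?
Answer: Rational(57023, 2810) ≈ 20.293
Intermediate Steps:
T = -228092 (T = Mul(4, Add(-24577, Mul(-1, 32446))) = Mul(4, Add(-24577, -32446)) = Mul(4, -57023) = -228092)
t = Rational(-57023, 2810) (t = Mul(-228092, Pow(11240, -1)) = Mul(-228092, Rational(1, 11240)) = Rational(-57023, 2810) ≈ -20.293)
Mul(-1, t) = Mul(-1, Rational(-57023, 2810)) = Rational(57023, 2810)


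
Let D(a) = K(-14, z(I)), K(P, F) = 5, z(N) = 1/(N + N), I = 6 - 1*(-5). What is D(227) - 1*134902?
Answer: -134897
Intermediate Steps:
I = 11 (I = 6 + 5 = 11)
z(N) = 1/(2*N)
D(a) = 5
D(227) - 1*134902 = 5 - 1*134902 = 5 - 134902 = -134897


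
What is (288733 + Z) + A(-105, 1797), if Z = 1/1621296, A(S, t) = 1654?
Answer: 470803281553/1621296 ≈ 2.9039e+5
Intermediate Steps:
Z = 1/1621296 ≈ 6.1679e-7
(288733 + Z) + A(-105, 1797) = (288733 + 1/1621296) + 1654 = 468121657969/1621296 + 1654 = 470803281553/1621296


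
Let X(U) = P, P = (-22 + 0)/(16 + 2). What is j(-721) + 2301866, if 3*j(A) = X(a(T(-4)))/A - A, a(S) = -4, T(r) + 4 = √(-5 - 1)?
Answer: 44815104002/19467 ≈ 2.3021e+6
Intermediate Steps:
T(r) = -4 + I*√6 (T(r) = -4 + √(-5 - 1) = -4 + √(-6) = -4 + I*√6)
P = -11/9 (P = -22/18 = -22*1/18 = -11/9 ≈ -1.2222)
X(U) = -11/9
j(A) = -11/(27*A) - A/3 (j(A) = (-11/(9*A) - A)/3 = (-A - 11/(9*A))/3 = -11/(27*A) - A/3)
j(-721) + 2301866 = (-11/27/(-721) - ⅓*(-721)) + 2301866 = (-11/27*(-1/721) + 721/3) + 2301866 = (11/19467 + 721/3) + 2301866 = 4678580/19467 + 2301866 = 44815104002/19467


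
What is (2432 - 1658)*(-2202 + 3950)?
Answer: 1352952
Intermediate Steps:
(2432 - 1658)*(-2202 + 3950) = 774*1748 = 1352952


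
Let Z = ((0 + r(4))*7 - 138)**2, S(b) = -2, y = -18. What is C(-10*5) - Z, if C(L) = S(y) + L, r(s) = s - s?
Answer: -19096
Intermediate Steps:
r(s) = 0
C(L) = -2 + L
Z = 19044 (Z = ((0 + 0)*7 - 138)**2 = (0*7 - 138)**2 = (0 - 138)**2 = (-138)**2 = 19044)
C(-10*5) - Z = (-2 - 10*5) - 1*19044 = (-2 - 50) - 19044 = -52 - 19044 = -19096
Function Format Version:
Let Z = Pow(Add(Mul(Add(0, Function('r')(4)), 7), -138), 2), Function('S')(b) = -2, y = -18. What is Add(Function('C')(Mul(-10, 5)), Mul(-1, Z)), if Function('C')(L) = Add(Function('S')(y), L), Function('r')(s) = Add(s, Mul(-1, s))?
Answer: -19096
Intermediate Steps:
Function('r')(s) = 0
Function('C')(L) = Add(-2, L)
Z = 19044 (Z = Pow(Add(Mul(Add(0, 0), 7), -138), 2) = Pow(Add(Mul(0, 7), -138), 2) = Pow(Add(0, -138), 2) = Pow(-138, 2) = 19044)
Add(Function('C')(Mul(-10, 5)), Mul(-1, Z)) = Add(Add(-2, Mul(-10, 5)), Mul(-1, 19044)) = Add(Add(-2, -50), -19044) = Add(-52, -19044) = -19096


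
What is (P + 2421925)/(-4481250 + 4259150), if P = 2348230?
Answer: -954031/44420 ≈ -21.478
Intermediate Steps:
(P + 2421925)/(-4481250 + 4259150) = (2348230 + 2421925)/(-4481250 + 4259150) = 4770155/(-222100) = 4770155*(-1/222100) = -954031/44420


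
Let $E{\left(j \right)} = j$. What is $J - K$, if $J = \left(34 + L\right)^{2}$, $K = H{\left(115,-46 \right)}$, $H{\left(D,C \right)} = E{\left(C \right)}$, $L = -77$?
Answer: $1895$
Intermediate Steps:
$H{\left(D,C \right)} = C$
$K = -46$
$J = 1849$ ($J = \left(34 - 77\right)^{2} = \left(-43\right)^{2} = 1849$)
$J - K = 1849 - -46 = 1849 + 46 = 1895$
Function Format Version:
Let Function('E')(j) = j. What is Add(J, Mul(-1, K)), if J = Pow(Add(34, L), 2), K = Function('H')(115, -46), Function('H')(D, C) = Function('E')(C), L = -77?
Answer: 1895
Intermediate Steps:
Function('H')(D, C) = C
K = -46
J = 1849 (J = Pow(Add(34, -77), 2) = Pow(-43, 2) = 1849)
Add(J, Mul(-1, K)) = Add(1849, Mul(-1, -46)) = Add(1849, 46) = 1895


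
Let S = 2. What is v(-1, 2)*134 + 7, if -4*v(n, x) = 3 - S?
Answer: -53/2 ≈ -26.500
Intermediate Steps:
v(n, x) = -1/4 (v(n, x) = -(3 - 1*2)/4 = -(3 - 2)/4 = -1/4*1 = -1/4)
v(-1, 2)*134 + 7 = -1/4*134 + 7 = -67/2 + 7 = -53/2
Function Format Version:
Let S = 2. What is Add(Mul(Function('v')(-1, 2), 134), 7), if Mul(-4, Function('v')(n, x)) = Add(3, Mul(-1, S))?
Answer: Rational(-53, 2) ≈ -26.500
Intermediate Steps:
Function('v')(n, x) = Rational(-1, 4) (Function('v')(n, x) = Mul(Rational(-1, 4), Add(3, Mul(-1, 2))) = Mul(Rational(-1, 4), Add(3, -2)) = Mul(Rational(-1, 4), 1) = Rational(-1, 4))
Add(Mul(Function('v')(-1, 2), 134), 7) = Add(Mul(Rational(-1, 4), 134), 7) = Add(Rational(-67, 2), 7) = Rational(-53, 2)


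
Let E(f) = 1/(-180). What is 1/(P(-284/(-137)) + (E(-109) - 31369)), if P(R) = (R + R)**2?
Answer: -3378420/105919603429 ≈ -3.1896e-5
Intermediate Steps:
E(f) = -1/180
P(R) = 4*R**2 (P(R) = (2*R)**2 = 4*R**2)
1/(P(-284/(-137)) + (E(-109) - 31369)) = 1/(4*(-284/(-137))**2 + (-1/180 - 31369)) = 1/(4*(-284*(-1/137))**2 - 5646421/180) = 1/(4*(284/137)**2 - 5646421/180) = 1/(4*(80656/18769) - 5646421/180) = 1/(322624/18769 - 5646421/180) = 1/(-105919603429/3378420) = -3378420/105919603429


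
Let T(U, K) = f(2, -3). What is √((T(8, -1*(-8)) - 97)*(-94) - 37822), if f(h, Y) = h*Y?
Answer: 2*I*√7035 ≈ 167.75*I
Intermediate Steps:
f(h, Y) = Y*h
T(U, K) = -6 (T(U, K) = -3*2 = -6)
√((T(8, -1*(-8)) - 97)*(-94) - 37822) = √((-6 - 97)*(-94) - 37822) = √(-103*(-94) - 37822) = √(9682 - 37822) = √(-28140) = 2*I*√7035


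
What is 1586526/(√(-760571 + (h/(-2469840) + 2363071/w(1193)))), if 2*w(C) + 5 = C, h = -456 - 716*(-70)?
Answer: -4759578*I*√78532195977561805710/23124706194457 ≈ -1824.0*I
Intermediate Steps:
h = 49664 (h = -456 + 50120 = 49664)
w(C) = -5/2 + C/2
1586526/(√(-760571 + (h/(-2469840) + 2363071/w(1193)))) = 1586526/(√(-760571 + (49664/(-2469840) + 2363071/(-5/2 + (½)*1193)))) = 1586526/(√(-760571 + (49664*(-1/2469840) + 2363071/(-5/2 + 1193/2)))) = 1586526/(√(-760571 + (-3104/154365 + 2363071/594))) = 1586526/(√(-760571 + 121591203713/30564270)) = 1586526/(√(-23124706194457/30564270)) = 1586526/((I*√78532195977561805710/10188090)) = 1586526*(-3*I*√78532195977561805710/23124706194457) = -4759578*I*√78532195977561805710/23124706194457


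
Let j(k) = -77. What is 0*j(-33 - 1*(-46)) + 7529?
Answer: 7529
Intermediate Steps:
0*j(-33 - 1*(-46)) + 7529 = 0*(-77) + 7529 = 0 + 7529 = 7529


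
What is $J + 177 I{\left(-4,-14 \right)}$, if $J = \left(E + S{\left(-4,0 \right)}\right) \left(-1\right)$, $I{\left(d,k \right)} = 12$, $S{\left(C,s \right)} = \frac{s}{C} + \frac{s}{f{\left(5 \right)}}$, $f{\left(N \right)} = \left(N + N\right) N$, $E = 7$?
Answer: $2117$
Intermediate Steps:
$f{\left(N \right)} = 2 N^{2}$ ($f{\left(N \right)} = 2 N N = 2 N^{2}$)
$S{\left(C,s \right)} = \frac{s}{50} + \frac{s}{C}$ ($S{\left(C,s \right)} = \frac{s}{C} + \frac{s}{2 \cdot 5^{2}} = \frac{s}{C} + \frac{s}{2 \cdot 25} = \frac{s}{C} + \frac{s}{50} = \frac{s}{50} + \frac{s}{C}$)
$J = -7$ ($J = \left(7 + \left(\frac{1}{50} \cdot 0 + \frac{0}{-4}\right)\right) \left(-1\right) = \left(7 + \left(0 + 0 \left(- \frac{1}{4}\right)\right)\right) \left(-1\right) = \left(7 + \left(0 + 0\right)\right) \left(-1\right) = \left(7 + 0\right) \left(-1\right) = 7 \left(-1\right) = -7$)
$J + 177 I{\left(-4,-14 \right)} = -7 + 177 \cdot 12 = -7 + 2124 = 2117$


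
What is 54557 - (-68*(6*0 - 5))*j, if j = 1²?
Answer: 54217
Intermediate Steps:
j = 1
54557 - (-68*(6*0 - 5))*j = 54557 - (-68*(6*0 - 5)) = 54557 - (-68*(0 - 5)) = 54557 - (-68*(-5)) = 54557 - 340 = 54217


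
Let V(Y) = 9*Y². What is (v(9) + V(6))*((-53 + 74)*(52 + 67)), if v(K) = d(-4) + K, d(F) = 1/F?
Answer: 3326169/4 ≈ 8.3154e+5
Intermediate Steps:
v(K) = -¼ + K (v(K) = 1/(-4) + K = -¼ + K)
(v(9) + V(6))*((-53 + 74)*(52 + 67)) = ((-¼ + 9) + 9*6²)*((-53 + 74)*(52 + 67)) = (35/4 + 9*36)*(21*119) = (35/4 + 324)*2499 = (1331/4)*2499 = 3326169/4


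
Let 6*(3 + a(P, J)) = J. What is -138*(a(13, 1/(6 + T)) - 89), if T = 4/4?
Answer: 88849/7 ≈ 12693.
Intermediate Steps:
T = 1 (T = 4*(1/4) = 1)
a(P, J) = -3 + J/6
-138*(a(13, 1/(6 + T)) - 89) = -138*((-3 + 1/(6*(6 + 1))) - 89) = -138*((-3 + (1/6)/7) - 89) = -138*((-3 + (1/6)*(1/7)) - 89) = -138*((-3 + 1/42) - 89) = -138*(-125/42 - 89) = -138*(-3863/42) = 88849/7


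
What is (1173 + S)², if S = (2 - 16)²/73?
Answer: 7365930625/5329 ≈ 1.3822e+6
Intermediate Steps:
S = 196/73 (S = (-14)²*(1/73) = 196*(1/73) = 196/73 ≈ 2.6849)
(1173 + S)² = (1173 + 196/73)² = (85825/73)² = 7365930625/5329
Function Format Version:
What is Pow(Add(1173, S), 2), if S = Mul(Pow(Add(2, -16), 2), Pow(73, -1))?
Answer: Rational(7365930625, 5329) ≈ 1.3822e+6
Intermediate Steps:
S = Rational(196, 73) (S = Mul(Pow(-14, 2), Rational(1, 73)) = Mul(196, Rational(1, 73)) = Rational(196, 73) ≈ 2.6849)
Pow(Add(1173, S), 2) = Pow(Add(1173, Rational(196, 73)), 2) = Pow(Rational(85825, 73), 2) = Rational(7365930625, 5329)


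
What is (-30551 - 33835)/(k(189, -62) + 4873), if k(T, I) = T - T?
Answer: -64386/4873 ≈ -13.213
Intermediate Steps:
k(T, I) = 0
(-30551 - 33835)/(k(189, -62) + 4873) = (-30551 - 33835)/(0 + 4873) = -64386/4873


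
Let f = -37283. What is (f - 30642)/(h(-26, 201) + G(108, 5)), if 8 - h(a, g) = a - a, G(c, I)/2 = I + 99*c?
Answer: -67925/21402 ≈ -3.1738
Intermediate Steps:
G(c, I) = 2*I + 198*c (G(c, I) = 2*(I + 99*c) = 2*I + 198*c)
h(a, g) = 8 (h(a, g) = 8 - (a - a) = 8 - 1*0 = 8 + 0 = 8)
(f - 30642)/(h(-26, 201) + G(108, 5)) = (-37283 - 30642)/(8 + (2*5 + 198*108)) = -67925/(8 + (10 + 21384)) = -67925/(8 + 21394) = -67925/21402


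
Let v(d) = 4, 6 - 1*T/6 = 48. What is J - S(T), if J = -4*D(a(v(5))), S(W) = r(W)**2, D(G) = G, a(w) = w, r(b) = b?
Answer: -63520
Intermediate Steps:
T = -252 (T = 36 - 6*48 = 36 - 288 = -252)
S(W) = W**2
J = -16 (J = -4*4 = -16)
J - S(T) = -16 - 1*(-252)**2 = -16 - 1*63504 = -16 - 63504 = -63520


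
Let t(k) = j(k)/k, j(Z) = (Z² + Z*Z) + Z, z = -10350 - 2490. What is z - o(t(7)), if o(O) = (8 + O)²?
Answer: -13369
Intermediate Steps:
z = -12840
j(Z) = Z + 2*Z² (j(Z) = (Z² + Z²) + Z = 2*Z² + Z = Z + 2*Z²)
t(k) = 1 + 2*k (t(k) = (k*(1 + 2*k))/k = 1 + 2*k)
z - o(t(7)) = -12840 - (8 + (1 + 2*7))² = -12840 - (8 + (1 + 14))² = -12840 - (8 + 15)² = -12840 - 1*23² = -12840 - 1*529 = -12840 - 529 = -13369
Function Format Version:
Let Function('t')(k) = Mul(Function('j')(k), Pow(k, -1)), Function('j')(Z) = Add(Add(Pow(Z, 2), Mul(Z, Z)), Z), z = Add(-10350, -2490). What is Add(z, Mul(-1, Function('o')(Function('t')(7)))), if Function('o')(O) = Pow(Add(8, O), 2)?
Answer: -13369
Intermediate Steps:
z = -12840
Function('j')(Z) = Add(Z, Mul(2, Pow(Z, 2))) (Function('j')(Z) = Add(Add(Pow(Z, 2), Pow(Z, 2)), Z) = Add(Mul(2, Pow(Z, 2)), Z) = Add(Z, Mul(2, Pow(Z, 2))))
Function('t')(k) = Add(1, Mul(2, k)) (Function('t')(k) = Mul(Mul(k, Add(1, Mul(2, k))), Pow(k, -1)) = Add(1, Mul(2, k)))
Add(z, Mul(-1, Function('o')(Function('t')(7)))) = Add(-12840, Mul(-1, Pow(Add(8, Add(1, Mul(2, 7))), 2))) = Add(-12840, Mul(-1, Pow(Add(8, Add(1, 14)), 2))) = Add(-12840, Mul(-1, Pow(Add(8, 15), 2))) = Add(-12840, Mul(-1, Pow(23, 2))) = Add(-12840, Mul(-1, 529)) = Add(-12840, -529) = -13369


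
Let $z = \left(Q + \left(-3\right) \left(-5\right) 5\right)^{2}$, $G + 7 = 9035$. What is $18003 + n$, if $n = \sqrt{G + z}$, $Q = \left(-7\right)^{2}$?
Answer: $18003 + 2 \sqrt{6101} \approx 18159.0$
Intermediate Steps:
$G = 9028$ ($G = -7 + 9035 = 9028$)
$Q = 49$
$z = 15376$ ($z = \left(49 + \left(-3\right) \left(-5\right) 5\right)^{2} = \left(49 + 15 \cdot 5\right)^{2} = \left(49 + 75\right)^{2} = 124^{2} = 15376$)
$n = 2 \sqrt{6101}$ ($n = \sqrt{9028 + 15376} = \sqrt{24404} = 2 \sqrt{6101} \approx 156.22$)
$18003 + n = 18003 + 2 \sqrt{6101}$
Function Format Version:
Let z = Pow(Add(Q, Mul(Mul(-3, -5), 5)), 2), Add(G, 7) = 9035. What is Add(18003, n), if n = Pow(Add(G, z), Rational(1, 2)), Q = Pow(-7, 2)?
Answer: Add(18003, Mul(2, Pow(6101, Rational(1, 2)))) ≈ 18159.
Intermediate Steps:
G = 9028 (G = Add(-7, 9035) = 9028)
Q = 49
z = 15376 (z = Pow(Add(49, Mul(Mul(-3, -5), 5)), 2) = Pow(Add(49, Mul(15, 5)), 2) = Pow(Add(49, 75), 2) = Pow(124, 2) = 15376)
n = Mul(2, Pow(6101, Rational(1, 2))) (n = Pow(Add(9028, 15376), Rational(1, 2)) = Pow(24404, Rational(1, 2)) = Mul(2, Pow(6101, Rational(1, 2))) ≈ 156.22)
Add(18003, n) = Add(18003, Mul(2, Pow(6101, Rational(1, 2))))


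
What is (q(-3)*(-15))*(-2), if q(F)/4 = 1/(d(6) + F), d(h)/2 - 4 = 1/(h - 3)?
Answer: 360/17 ≈ 21.176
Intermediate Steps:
d(h) = 8 + 2/(-3 + h) (d(h) = 8 + 2/(h - 3) = 8 + 2/(-3 + h))
q(F) = 4/(26/3 + F) (q(F) = 4/(2*(-11 + 4*6)/(-3 + 6) + F) = 4/(2*(-11 + 24)/3 + F) = 4/(2*(⅓)*13 + F) = 4/(26/3 + F))
(q(-3)*(-15))*(-2) = ((12/(26 + 3*(-3)))*(-15))*(-2) = ((12/(26 - 9))*(-15))*(-2) = ((12/17)*(-15))*(-2) = -180/17*(-2) = 360/17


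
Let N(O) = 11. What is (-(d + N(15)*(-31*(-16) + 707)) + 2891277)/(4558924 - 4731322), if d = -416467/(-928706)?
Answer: -2672856314597/160107056988 ≈ -16.694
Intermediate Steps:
d = 416467/928706 (d = -416467*(-1/928706) = 416467/928706 ≈ 0.44844)
(-(d + N(15)*(-31*(-16) + 707)) + 2891277)/(4558924 - 4731322) = (-(416467/928706 + 11*(-31*(-16) + 707)) + 2891277)/(4558924 - 4731322) = (-(416467/928706 + 11*(496 + 707)) + 2891277)/(-172398) = (-(416467/928706 + 11*1203) + 2891277)*(-1/172398) = (-(416467/928706 + 13233) + 2891277)*(-1/172398) = (-1*12289982965/928706 + 2891277)*(-1/172398) = (-12289982965/928706 + 2891277)*(-1/172398) = (2672856314597/928706)*(-1/172398) = -2672856314597/160107056988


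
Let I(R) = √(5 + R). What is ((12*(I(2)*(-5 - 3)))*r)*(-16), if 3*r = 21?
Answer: 10752*√7 ≈ 28447.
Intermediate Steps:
r = 7 (r = (⅓)*21 = 7)
((12*(I(2)*(-5 - 3)))*r)*(-16) = ((12*(√(5 + 2)*(-5 - 3)))*7)*(-16) = ((12*(√7*(-8)))*7)*(-16) = ((12*(-8*√7))*7)*(-16) = (-96*√7*7)*(-16) = -672*√7*(-16) = 10752*√7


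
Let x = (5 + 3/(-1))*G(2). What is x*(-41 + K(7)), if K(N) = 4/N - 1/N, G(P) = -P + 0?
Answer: 1136/7 ≈ 162.29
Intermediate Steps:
G(P) = -P
K(N) = 3/N
x = -4 (x = (5 + 3/(-1))*(-1*2) = (5 + 3*(-1))*(-2) = (5 - 3)*(-2) = 2*(-2) = -4)
x*(-41 + K(7)) = -4*(-41 + 3/7) = -4*(-284/7) = 1136/7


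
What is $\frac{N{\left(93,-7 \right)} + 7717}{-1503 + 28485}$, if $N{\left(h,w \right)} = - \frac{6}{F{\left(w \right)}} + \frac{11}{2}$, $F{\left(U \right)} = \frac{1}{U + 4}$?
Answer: $\frac{15481}{53964} \approx 0.28688$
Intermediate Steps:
$F{\left(U \right)} = \frac{1}{4 + U}$
$N{\left(h,w \right)} = - \frac{37}{2} - 6 w$ ($N{\left(h,w \right)} = - \frac{6}{\frac{1}{4 + w}} + \frac{11}{2} = - 6 \left(4 + w\right) + 11 \cdot \frac{1}{2} = \left(-24 - 6 w\right) + \frac{11}{2} = - \frac{37}{2} - 6 w$)
$\frac{N{\left(93,-7 \right)} + 7717}{-1503 + 28485} = \frac{\left(- \frac{37}{2} - -42\right) + 7717}{-1503 + 28485} = \frac{\left(- \frac{37}{2} + 42\right) + 7717}{26982} = \left(\frac{47}{2} + 7717\right) \frac{1}{26982} = \frac{15481}{2} \cdot \frac{1}{26982} = \frac{15481}{53964}$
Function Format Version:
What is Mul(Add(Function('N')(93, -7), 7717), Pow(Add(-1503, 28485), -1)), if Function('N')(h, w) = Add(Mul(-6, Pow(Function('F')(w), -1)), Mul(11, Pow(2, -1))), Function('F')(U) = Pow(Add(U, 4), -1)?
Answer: Rational(15481, 53964) ≈ 0.28688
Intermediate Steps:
Function('F')(U) = Pow(Add(4, U), -1)
Function('N')(h, w) = Add(Rational(-37, 2), Mul(-6, w)) (Function('N')(h, w) = Add(Mul(-6, Pow(Pow(Add(4, w), -1), -1)), Mul(11, Pow(2, -1))) = Add(Mul(-6, Add(4, w)), Mul(11, Rational(1, 2))) = Add(Add(-24, Mul(-6, w)), Rational(11, 2)) = Add(Rational(-37, 2), Mul(-6, w)))
Mul(Add(Function('N')(93, -7), 7717), Pow(Add(-1503, 28485), -1)) = Mul(Add(Add(Rational(-37, 2), Mul(-6, -7)), 7717), Pow(Add(-1503, 28485), -1)) = Mul(Add(Add(Rational(-37, 2), 42), 7717), Pow(26982, -1)) = Mul(Add(Rational(47, 2), 7717), Rational(1, 26982)) = Mul(Rational(15481, 2), Rational(1, 26982)) = Rational(15481, 53964)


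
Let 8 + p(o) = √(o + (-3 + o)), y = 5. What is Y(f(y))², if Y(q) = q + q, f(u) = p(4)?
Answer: 276 - 64*√5 ≈ 132.89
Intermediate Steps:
p(o) = -8 + √(-3 + 2*o) (p(o) = -8 + √(o + (-3 + o)) = -8 + √(-3 + 2*o))
f(u) = -8 + √5 (f(u) = -8 + √(-3 + 2*4) = -8 + √(-3 + 8) = -8 + √5)
Y(q) = 2*q
Y(f(y))² = (2*(-8 + √5))² = (-16 + 2*√5)²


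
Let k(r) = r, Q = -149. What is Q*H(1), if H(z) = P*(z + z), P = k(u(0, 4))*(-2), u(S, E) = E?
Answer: 2384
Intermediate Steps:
P = -8 (P = 4*(-2) = -8)
H(z) = -16*z (H(z) = -8*(z + z) = -16*z)
Q*H(1) = -(-2384) = -149*(-16) = 2384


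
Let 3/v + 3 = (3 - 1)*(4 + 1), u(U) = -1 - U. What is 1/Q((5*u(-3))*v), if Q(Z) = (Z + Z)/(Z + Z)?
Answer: 1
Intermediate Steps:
v = 3/7 (v = 3/(-3 + (3 - 1)*(4 + 1)) = 3/(-3 + 2*5) = 3/(-3 + 10) = 3/7 ≈ 0.42857)
Q(Z) = 1 (Q(Z) = (2*Z)/((2*Z)) = (2*Z)*(1/(2*Z)) = 1)
1/Q((5*u(-3))*v) = 1/1 = 1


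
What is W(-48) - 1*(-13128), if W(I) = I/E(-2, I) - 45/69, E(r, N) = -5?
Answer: 1510749/115 ≈ 13137.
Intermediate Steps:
W(I) = -15/23 - I/5 (W(I) = I/(-5) - 45/69 = I*(-⅕) - 45*1/69 = -I/5 - 15/23 = -15/23 - I/5)
W(-48) - 1*(-13128) = (-15/23 - ⅕*(-48)) - 1*(-13128) = (-15/23 + 48/5) + 13128 = 1029/115 + 13128 = 1510749/115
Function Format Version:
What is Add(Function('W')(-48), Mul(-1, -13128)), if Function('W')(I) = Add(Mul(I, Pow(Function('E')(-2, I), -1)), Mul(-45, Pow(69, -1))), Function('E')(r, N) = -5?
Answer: Rational(1510749, 115) ≈ 13137.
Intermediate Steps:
Function('W')(I) = Add(Rational(-15, 23), Mul(Rational(-1, 5), I)) (Function('W')(I) = Add(Mul(I, Pow(-5, -1)), Mul(-45, Pow(69, -1))) = Add(Mul(I, Rational(-1, 5)), Mul(-45, Rational(1, 69))) = Add(Mul(Rational(-1, 5), I), Rational(-15, 23)) = Add(Rational(-15, 23), Mul(Rational(-1, 5), I)))
Add(Function('W')(-48), Mul(-1, -13128)) = Add(Add(Rational(-15, 23), Mul(Rational(-1, 5), -48)), Mul(-1, -13128)) = Add(Add(Rational(-15, 23), Rational(48, 5)), 13128) = Add(Rational(1029, 115), 13128) = Rational(1510749, 115)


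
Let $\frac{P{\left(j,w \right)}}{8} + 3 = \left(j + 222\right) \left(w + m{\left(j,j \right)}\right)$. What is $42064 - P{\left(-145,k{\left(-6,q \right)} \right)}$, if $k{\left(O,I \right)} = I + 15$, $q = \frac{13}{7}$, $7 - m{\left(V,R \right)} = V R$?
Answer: $12978792$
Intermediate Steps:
$m{\left(V,R \right)} = 7 - R V$ ($m{\left(V,R \right)} = 7 - V R = 7 - R V$)
$q = \frac{13}{7}$ ($q = 13 \cdot \frac{1}{7} = \frac{13}{7} \approx 1.8571$)
$k{\left(O,I \right)} = 15 + I$
$P{\left(j,w \right)} = -24 + 8 \left(222 + j\right) \left(7 + w - j^{2}\right)$ ($P{\left(j,w \right)} = -24 + 8 \left(j + 222\right) \left(w - \left(-7 + j j\right)\right) = -24 + 8 \left(222 + j\right) \left(w - \left(-7 + j^{2}\right)\right) = -24 + 8 \left(222 + j\right) \left(7 + w - j^{2}\right)$)
$42064 - P{\left(-145,k{\left(-6,q \right)} \right)} = 42064 - \left(12408 - 1776 \left(-145\right)^{2} + 1776 \left(15 + \frac{13}{7}\right) - - 1160 \left(-7 + \left(-145\right)^{2}\right) + 8 \left(-145\right) \left(15 + \frac{13}{7}\right)\right) = 42064 - \left(12408 - 37340400 + 1776 \cdot \frac{118}{7} - - 1160 \left(-7 + 21025\right) + 8 \left(-145\right) \frac{118}{7}\right) = 42064 - \left(12408 - 37340400 + \frac{209568}{7} - \left(-1160\right) 21018 - \frac{136880}{7}\right) = 42064 - \left(12408 - 37340400 + \frac{209568}{7} + 24380880 - \frac{136880}{7}\right) = 42064 - -12936728 = 42064 + 12936728 = 12978792$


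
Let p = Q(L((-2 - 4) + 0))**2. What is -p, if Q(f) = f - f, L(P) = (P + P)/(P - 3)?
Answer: 0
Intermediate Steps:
L(P) = 2*P/(-3 + P) (L(P) = (2*P)/(-3 + P) = 2*P/(-3 + P))
Q(f) = 0
p = 0 (p = 0**2 = 0)
-p = -1*0 = 0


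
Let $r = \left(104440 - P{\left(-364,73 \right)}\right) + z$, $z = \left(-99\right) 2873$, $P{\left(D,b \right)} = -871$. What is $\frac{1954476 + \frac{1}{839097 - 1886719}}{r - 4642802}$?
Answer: $- \frac{2047552056071}{5051547378996} \approx -0.40533$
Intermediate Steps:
$z = -284427$
$r = -179116$ ($r = \left(104440 - -871\right) - 284427 = \left(104440 + 871\right) - 284427 = 105311 - 284427 = -179116$)
$\frac{1954476 + \frac{1}{839097 - 1886719}}{r - 4642802} = \frac{1954476 + \frac{1}{839097 - 1886719}}{-179116 - 4642802} = \frac{1954476 + \frac{1}{-1047622}}{-4821918} = \left(1954476 - \frac{1}{1047622}\right) \left(- \frac{1}{4821918}\right) = \frac{2047552056071}{1047622} \left(- \frac{1}{4821918}\right) = - \frac{2047552056071}{5051547378996}$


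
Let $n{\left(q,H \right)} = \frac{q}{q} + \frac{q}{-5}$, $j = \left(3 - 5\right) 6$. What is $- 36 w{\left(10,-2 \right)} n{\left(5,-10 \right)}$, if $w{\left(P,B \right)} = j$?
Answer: $0$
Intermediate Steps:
$j = -12$ ($j = \left(-2\right) 6 = -12$)
$w{\left(P,B \right)} = -12$
$n{\left(q,H \right)} = 1 - \frac{q}{5}$ ($n{\left(q,H \right)} = 1 + q \left(- \frac{1}{5}\right) = 1 - \frac{q}{5}$)
$- 36 w{\left(10,-2 \right)} n{\left(5,-10 \right)} = \left(-36\right) \left(-12\right) \left(1 - 1\right) = 432 \left(1 - 1\right) = 432 \cdot 0 = 0$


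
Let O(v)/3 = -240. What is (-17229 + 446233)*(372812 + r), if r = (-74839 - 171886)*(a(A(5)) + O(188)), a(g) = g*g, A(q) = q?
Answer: 73722916109748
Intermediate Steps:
O(v) = -720 (O(v) = 3*(-240) = -720)
a(g) = g**2
r = 171473875 (r = (-74839 - 171886)*(5**2 - 720) = -246725*(25 - 720) = -246725*(-695) = 171473875)
(-17229 + 446233)*(372812 + r) = (-17229 + 446233)*(372812 + 171473875) = 429004*171846687 = 73722916109748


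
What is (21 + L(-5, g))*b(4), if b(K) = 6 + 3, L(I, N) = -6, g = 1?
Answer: 135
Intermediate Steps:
b(K) = 9
(21 + L(-5, g))*b(4) = (21 - 6)*9 = 15*9 = 135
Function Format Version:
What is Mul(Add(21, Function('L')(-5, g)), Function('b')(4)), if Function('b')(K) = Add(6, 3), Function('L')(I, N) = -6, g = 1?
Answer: 135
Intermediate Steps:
Function('b')(K) = 9
Mul(Add(21, Function('L')(-5, g)), Function('b')(4)) = Mul(Add(21, -6), 9) = Mul(15, 9) = 135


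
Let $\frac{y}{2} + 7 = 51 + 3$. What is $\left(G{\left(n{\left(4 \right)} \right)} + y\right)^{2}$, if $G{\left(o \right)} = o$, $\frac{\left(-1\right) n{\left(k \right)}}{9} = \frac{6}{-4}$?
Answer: $\frac{46225}{4} \approx 11556.0$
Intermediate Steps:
$n{\left(k \right)} = \frac{27}{2}$ ($n{\left(k \right)} = - 9 \frac{6}{-4} = - 9 \cdot 6 \left(- \frac{1}{4}\right) = \left(-9\right) \left(- \frac{3}{2}\right) = \frac{27}{2}$)
$y = 94$ ($y = -14 + 2 \left(51 + 3\right) = -14 + 2 \cdot 54 = -14 + 108 = 94$)
$\left(G{\left(n{\left(4 \right)} \right)} + y\right)^{2} = \left(\frac{27}{2} + 94\right)^{2} = \left(\frac{215}{2}\right)^{2} = \frac{46225}{4}$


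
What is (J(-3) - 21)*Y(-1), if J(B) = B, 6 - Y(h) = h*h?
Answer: -120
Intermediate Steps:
Y(h) = 6 - h² (Y(h) = 6 - h*h = 6 - h²)
(J(-3) - 21)*Y(-1) = (-3 - 21)*(6 - 1*(-1)²) = -24*(6 - 1*1) = -24*(6 - 1) = -24*5 = -120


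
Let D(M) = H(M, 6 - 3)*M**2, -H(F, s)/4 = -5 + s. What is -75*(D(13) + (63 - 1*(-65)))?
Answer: -111000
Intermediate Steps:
H(F, s) = 20 - 4*s (H(F, s) = -4*(-5 + s) = 20 - 4*s)
D(M) = 8*M**2 (D(M) = (20 - 4*(6 - 3))*M**2 = (20 - 4*3)*M**2 = (20 - 12)*M**2 = 8*M**2)
-75*(D(13) + (63 - 1*(-65))) = -75*(8*13**2 + (63 - 1*(-65))) = -75*(8*169 + (63 + 65)) = -75*(1352 + 128) = -75*1480 = -111000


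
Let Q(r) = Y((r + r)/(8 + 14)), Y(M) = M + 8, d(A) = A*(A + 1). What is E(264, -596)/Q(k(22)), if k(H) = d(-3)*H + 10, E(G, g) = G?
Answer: 1452/115 ≈ 12.626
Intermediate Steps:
d(A) = A*(1 + A)
Y(M) = 8 + M
k(H) = 10 + 6*H (k(H) = (-3*(1 - 3))*H + 10 = (-3*(-2))*H + 10 = 6*H + 10 = 10 + 6*H)
Q(r) = 8 + r/11 (Q(r) = 8 + (r + r)/(8 + 14) = 8 + (2*r)/22 = 8 + (2*r)*(1/22) = 8 + r/11)
E(264, -596)/Q(k(22)) = 264/(8 + (10 + 6*22)/11) = 264/(8 + (10 + 132)/11) = 264/(8 + (1/11)*142) = 264/(8 + 142/11) = 264/(230/11) = 264*(11/230) = 1452/115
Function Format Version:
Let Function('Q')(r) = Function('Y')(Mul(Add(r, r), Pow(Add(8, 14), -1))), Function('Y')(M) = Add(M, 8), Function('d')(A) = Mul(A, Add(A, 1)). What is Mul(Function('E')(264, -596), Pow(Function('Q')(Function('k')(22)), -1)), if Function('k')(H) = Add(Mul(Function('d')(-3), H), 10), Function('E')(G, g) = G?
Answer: Rational(1452, 115) ≈ 12.626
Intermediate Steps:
Function('d')(A) = Mul(A, Add(1, A))
Function('Y')(M) = Add(8, M)
Function('k')(H) = Add(10, Mul(6, H)) (Function('k')(H) = Add(Mul(Mul(-3, Add(1, -3)), H), 10) = Add(Mul(Mul(-3, -2), H), 10) = Add(Mul(6, H), 10) = Add(10, Mul(6, H)))
Function('Q')(r) = Add(8, Mul(Rational(1, 11), r)) (Function('Q')(r) = Add(8, Mul(Add(r, r), Pow(Add(8, 14), -1))) = Add(8, Mul(Mul(2, r), Pow(22, -1))) = Add(8, Mul(Mul(2, r), Rational(1, 22))) = Add(8, Mul(Rational(1, 11), r)))
Mul(Function('E')(264, -596), Pow(Function('Q')(Function('k')(22)), -1)) = Mul(264, Pow(Add(8, Mul(Rational(1, 11), Add(10, Mul(6, 22)))), -1)) = Mul(264, Pow(Add(8, Mul(Rational(1, 11), Add(10, 132))), -1)) = Mul(264, Pow(Add(8, Mul(Rational(1, 11), 142)), -1)) = Mul(264, Pow(Add(8, Rational(142, 11)), -1)) = Mul(264, Pow(Rational(230, 11), -1)) = Mul(264, Rational(11, 230)) = Rational(1452, 115)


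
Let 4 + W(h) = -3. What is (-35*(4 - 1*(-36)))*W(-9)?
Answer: 9800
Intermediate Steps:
W(h) = -7 (W(h) = -4 - 3 = -7)
(-35*(4 - 1*(-36)))*W(-9) = -35*(4 - 1*(-36))*(-7) = -35*(4 + 36)*(-7) = -35*40*(-7) = -1400*(-7) = 9800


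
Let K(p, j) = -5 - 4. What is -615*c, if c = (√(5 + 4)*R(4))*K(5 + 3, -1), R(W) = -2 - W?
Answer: -99630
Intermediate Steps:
K(p, j) = -9
c = 162 (c = (√(5 + 4)*(-2 - 1*4))*(-9) = (√9*(-2 - 4))*(-9) = (3*(-6))*(-9) = -18*(-9) = 162)
-615*c = -615*162 = -99630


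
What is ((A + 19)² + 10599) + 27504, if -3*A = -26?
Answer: 349816/9 ≈ 38868.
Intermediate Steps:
A = 26/3 (A = -⅓*(-26) = 26/3 ≈ 8.6667)
((A + 19)² + 10599) + 27504 = ((26/3 + 19)² + 10599) + 27504 = ((83/3)² + 10599) + 27504 = (6889/9 + 10599) + 27504 = 102280/9 + 27504 = 349816/9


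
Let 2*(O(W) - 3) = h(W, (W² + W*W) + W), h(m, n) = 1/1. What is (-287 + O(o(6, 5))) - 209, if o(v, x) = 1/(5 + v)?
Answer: -985/2 ≈ -492.50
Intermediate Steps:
h(m, n) = 1
O(W) = 7/2 (O(W) = 3 + (½)*1 = 3 + ½ = 7/2)
(-287 + O(o(6, 5))) - 209 = (-287 + 7/2) - 209 = -567/2 - 209 = -985/2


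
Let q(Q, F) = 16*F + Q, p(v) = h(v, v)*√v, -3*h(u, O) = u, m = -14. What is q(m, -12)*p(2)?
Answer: 412*√2/3 ≈ 194.22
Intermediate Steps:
h(u, O) = -u/3
p(v) = -v^(3/2)/3 (p(v) = (-v/3)*√v = -v^(3/2)/3)
q(Q, F) = Q + 16*F
q(m, -12)*p(2) = (-14 + 16*(-12))*(-2*√2/3) = (-14 - 192)*(-2*√2/3) = -(-412)*√2/3 = 412*√2/3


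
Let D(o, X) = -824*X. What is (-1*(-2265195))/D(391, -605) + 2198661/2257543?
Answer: 1241970319521/225086067272 ≈ 5.5178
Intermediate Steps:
(-1*(-2265195))/D(391, -605) + 2198661/2257543 = (-1*(-2265195))/((-824*(-605))) + 2198661/2257543 = 2265195/498520 + 2198661*(1/2257543) = 2265195*(1/498520) + 2198661/2257543 = 453039/99704 + 2198661/2257543 = 1241970319521/225086067272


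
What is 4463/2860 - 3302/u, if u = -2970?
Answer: 206353/77220 ≈ 2.6723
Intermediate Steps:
4463/2860 - 3302/u = 4463/2860 - 3302/(-2970) = 4463*(1/2860) - 3302*(-1/2970) = 4463/2860 + 1651/1485 = 206353/77220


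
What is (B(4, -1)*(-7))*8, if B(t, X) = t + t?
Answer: -448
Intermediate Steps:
B(t, X) = 2*t
(B(4, -1)*(-7))*8 = ((2*4)*(-7))*8 = (8*(-7))*8 = -56*8 = -448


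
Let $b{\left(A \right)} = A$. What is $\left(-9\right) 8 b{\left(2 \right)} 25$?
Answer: $-3600$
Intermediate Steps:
$\left(-9\right) 8 b{\left(2 \right)} 25 = \left(-9\right) 8 \cdot 2 \cdot 25 = \left(-72\right) 2 \cdot 25 = \left(-144\right) 25 = -3600$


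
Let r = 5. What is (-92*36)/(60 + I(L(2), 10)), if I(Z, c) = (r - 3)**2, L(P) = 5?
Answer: -207/4 ≈ -51.750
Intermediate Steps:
I(Z, c) = 4 (I(Z, c) = (5 - 3)**2 = 2**2 = 4)
(-92*36)/(60 + I(L(2), 10)) = (-92*36)/(60 + 4) = -3312/64 = -3312*1/64 = -207/4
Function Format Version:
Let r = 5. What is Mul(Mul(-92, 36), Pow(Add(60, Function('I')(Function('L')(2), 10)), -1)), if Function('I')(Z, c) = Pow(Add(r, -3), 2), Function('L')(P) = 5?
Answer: Rational(-207, 4) ≈ -51.750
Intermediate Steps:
Function('I')(Z, c) = 4 (Function('I')(Z, c) = Pow(Add(5, -3), 2) = Pow(2, 2) = 4)
Mul(Mul(-92, 36), Pow(Add(60, Function('I')(Function('L')(2), 10)), -1)) = Mul(Mul(-92, 36), Pow(Add(60, 4), -1)) = Mul(-3312, Pow(64, -1)) = Mul(-3312, Rational(1, 64)) = Rational(-207, 4)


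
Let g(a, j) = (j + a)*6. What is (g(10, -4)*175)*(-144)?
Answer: -907200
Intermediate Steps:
g(a, j) = 6*a + 6*j (g(a, j) = (a + j)*6 = 6*a + 6*j)
(g(10, -4)*175)*(-144) = ((6*10 + 6*(-4))*175)*(-144) = ((60 - 24)*175)*(-144) = (36*175)*(-144) = 6300*(-144) = -907200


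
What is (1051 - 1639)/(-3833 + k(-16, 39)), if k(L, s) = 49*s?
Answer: 294/961 ≈ 0.30593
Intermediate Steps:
(1051 - 1639)/(-3833 + k(-16, 39)) = (1051 - 1639)/(-3833 + 49*39) = -588/(-3833 + 1911) = -588/(-1922) = -588*(-1/1922) = 294/961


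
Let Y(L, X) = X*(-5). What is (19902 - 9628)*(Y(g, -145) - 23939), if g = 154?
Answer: -238500636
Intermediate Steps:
Y(L, X) = -5*X
(19902 - 9628)*(Y(g, -145) - 23939) = (19902 - 9628)*(-5*(-145) - 23939) = 10274*(725 - 23939) = 10274*(-23214) = -238500636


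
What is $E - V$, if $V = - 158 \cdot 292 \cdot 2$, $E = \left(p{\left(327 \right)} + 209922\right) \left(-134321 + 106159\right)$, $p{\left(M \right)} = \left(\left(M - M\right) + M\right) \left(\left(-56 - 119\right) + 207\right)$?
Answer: $-6206418260$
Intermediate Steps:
$p{\left(M \right)} = 32 M$ ($p{\left(M \right)} = \left(0 + M\right) \left(\left(-56 - 119\right) + 207\right) = M \left(-175 + 207\right) = M 32 = 32 M$)
$E = -6206510532$ ($E = \left(32 \cdot 327 + 209922\right) \left(-134321 + 106159\right) = \left(10464 + 209922\right) \left(-28162\right) = 220386 \left(-28162\right) = -6206510532$)
$V = -92272$ ($V = \left(-158\right) 584 = -92272$)
$E - V = -6206510532 - -92272 = -6206510532 + 92272 = -6206418260$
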